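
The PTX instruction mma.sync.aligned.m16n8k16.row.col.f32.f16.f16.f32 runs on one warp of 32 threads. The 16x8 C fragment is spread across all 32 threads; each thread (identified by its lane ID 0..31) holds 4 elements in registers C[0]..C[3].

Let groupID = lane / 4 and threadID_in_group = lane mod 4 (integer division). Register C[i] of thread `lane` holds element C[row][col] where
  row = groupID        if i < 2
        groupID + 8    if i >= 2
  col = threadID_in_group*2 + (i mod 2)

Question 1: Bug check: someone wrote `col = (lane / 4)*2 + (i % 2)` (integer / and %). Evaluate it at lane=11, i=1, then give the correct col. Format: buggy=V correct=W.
`(lane / 4)*2 + (i % 2)`[11,1]=>5
lane 11: grp=2 (11/4), tig=3 (11%4)
i=1: r=2+0=2, c=3*2+1=7
col: 5 vs 7

buggy=5 correct=7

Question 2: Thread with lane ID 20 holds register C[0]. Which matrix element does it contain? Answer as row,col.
5,0

L=20->g=20>>2=5, t=20&3=0
[0]->row 5+0=5  col 0·2+0=0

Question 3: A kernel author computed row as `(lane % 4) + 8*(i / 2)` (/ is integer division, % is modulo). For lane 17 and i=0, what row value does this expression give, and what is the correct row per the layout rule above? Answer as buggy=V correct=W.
buggy=1 correct=4

`(lane % 4) + 8*(i / 2)`[17,0]->1
L=17->gid=17>>2=4, tid=17&3=1
[0]->row 4+0=4  col 1·2+0=2
row: 1 vs 4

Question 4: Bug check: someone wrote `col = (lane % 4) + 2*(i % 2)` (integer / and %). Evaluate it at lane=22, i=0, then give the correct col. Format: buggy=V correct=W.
`(lane % 4) + 2*(i % 2)`[22,0]->2
L=22->g=22>>2=5, t=22&3=2
[0]->row 5+0=5  col 2·2+0=4
col: 2 vs 4

buggy=2 correct=4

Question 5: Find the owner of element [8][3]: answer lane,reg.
r=8→G=0,rhi=1  c=3→T=1,p=1
L=0*4+1=1  i=1*2+1=3

1,3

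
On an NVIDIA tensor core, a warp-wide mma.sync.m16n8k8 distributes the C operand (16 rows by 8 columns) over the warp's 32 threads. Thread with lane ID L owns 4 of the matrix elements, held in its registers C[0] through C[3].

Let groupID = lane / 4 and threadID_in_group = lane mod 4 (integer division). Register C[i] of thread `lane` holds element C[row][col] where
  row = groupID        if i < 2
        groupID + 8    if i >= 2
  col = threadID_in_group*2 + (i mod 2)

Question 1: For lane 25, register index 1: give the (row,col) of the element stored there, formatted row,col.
lane 25->25/4=6, 25 mod 4=1
i=1  r:6+0->6  c:2·1+1->3

6,3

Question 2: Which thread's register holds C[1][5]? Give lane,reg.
r=1→G=1,rhi=0  c=5→T=2,p=1
L=1*4+2=6  i=0*2+1=1

6,1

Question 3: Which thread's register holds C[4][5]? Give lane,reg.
r:4=>grp=4,rB=0  c:5=>tig=2,lo=1
L=4*4+2=18  i=0*2+1=1

18,1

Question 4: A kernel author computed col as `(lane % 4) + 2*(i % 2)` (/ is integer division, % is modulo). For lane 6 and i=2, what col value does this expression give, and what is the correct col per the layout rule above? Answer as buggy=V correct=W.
buggy=2 correct=4

`(lane % 4) + 2*(i % 2)`[6,2]=>2
lane 6: grp=1 (6/4), tig=2 (6%4)
i=2: r=1+8=9, c=2*2+0=4
col: 2 vs 4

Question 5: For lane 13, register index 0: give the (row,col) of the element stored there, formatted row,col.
3,2

L=13=>grp=13>>2=3, tig=13&3=1
[0]=>row 3+0=3  col 1·2+0=2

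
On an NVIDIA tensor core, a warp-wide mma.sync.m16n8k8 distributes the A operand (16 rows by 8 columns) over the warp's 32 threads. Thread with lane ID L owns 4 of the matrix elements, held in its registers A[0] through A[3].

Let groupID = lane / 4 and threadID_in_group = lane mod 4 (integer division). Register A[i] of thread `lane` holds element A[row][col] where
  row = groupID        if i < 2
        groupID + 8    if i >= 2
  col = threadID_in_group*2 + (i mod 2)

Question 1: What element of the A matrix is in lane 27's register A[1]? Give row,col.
27: gid=6,tid=3
[1] (6+0,3*2+1) = (6,7)

6,7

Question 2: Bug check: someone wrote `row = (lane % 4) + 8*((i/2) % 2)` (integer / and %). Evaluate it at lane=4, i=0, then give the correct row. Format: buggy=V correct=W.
buggy=0 correct=1

`(lane % 4) + 8*((i/2) % 2)`[4,0]->0
L=4->gid=4>>2=1, tid=4&3=0
[0]->row 1+0=1  col 0·2+0=0
row: 0 vs 1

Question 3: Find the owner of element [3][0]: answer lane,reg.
r=3⇒gr=3,Rb=0  c=0⇒th=0,odd=0
L=3*4+0=12  i=0*2+0=0

12,0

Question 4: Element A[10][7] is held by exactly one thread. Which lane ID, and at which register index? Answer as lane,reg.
r=10->g=2,rb=1  c=7->t=3,b0=1
L=2*4+3=11  i=1*2+1=3

11,3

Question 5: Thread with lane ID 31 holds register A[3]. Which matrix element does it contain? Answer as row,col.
15,7

lane 31->31/4=7, 31 mod 4=3
i=3  r:7+8->15  c:2·3+1->7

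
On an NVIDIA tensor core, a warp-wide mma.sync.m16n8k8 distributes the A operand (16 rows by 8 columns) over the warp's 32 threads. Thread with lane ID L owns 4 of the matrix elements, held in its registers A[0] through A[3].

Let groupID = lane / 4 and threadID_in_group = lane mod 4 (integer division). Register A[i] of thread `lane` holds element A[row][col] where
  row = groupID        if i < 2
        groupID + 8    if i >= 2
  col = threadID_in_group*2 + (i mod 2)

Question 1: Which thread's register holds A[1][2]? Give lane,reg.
5,0

r=1->g=1,rb=0  c=2->t=1,b0=0
L=1*4+1=5  i=0*2+0=0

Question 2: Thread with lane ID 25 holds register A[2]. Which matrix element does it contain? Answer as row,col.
14,2

lane 25->25/4=6, 25 mod 4=1
i=2  r:6+8->14  c:2·1+0->2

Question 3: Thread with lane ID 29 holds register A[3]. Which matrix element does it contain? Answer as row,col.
lane 29: g=7 (29/4), t=1 (29%4)
i=3: r=7+8=15, c=1*2+1=3

15,3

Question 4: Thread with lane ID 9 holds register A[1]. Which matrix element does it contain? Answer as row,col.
lane 9→9/4=2, 9 mod 4=1
i=1  r:2+0→2  c:2·1+1→3

2,3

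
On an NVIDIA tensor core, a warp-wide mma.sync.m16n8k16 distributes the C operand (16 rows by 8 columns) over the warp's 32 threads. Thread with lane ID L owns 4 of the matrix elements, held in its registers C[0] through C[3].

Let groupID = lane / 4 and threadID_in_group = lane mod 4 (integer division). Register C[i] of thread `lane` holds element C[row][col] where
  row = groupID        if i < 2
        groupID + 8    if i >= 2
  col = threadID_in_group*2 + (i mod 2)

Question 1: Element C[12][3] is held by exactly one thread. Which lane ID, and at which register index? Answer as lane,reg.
17,3

r: 12->gid=4,r8=1  c: 3->tid=1,i&1=1
L=4*4+1=17  i=1*2+1=3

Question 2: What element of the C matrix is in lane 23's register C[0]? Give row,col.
5,6

23: g=5,t=3
[0] (5+0,3*2+0) = (5,6)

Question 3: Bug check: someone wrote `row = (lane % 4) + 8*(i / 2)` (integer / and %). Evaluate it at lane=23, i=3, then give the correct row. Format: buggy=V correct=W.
`(lane % 4) + 8*(i / 2)`[23,3]⇒11
23: gr=5,th=3
[3] (5+8,3*2+1) = (13,7)
row: 11 vs 13

buggy=11 correct=13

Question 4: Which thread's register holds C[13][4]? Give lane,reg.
22,2

r=13⇒gr=5,Rb=1  c=4⇒th=2,odd=0
L=5*4+2=22  i=1*2+0=2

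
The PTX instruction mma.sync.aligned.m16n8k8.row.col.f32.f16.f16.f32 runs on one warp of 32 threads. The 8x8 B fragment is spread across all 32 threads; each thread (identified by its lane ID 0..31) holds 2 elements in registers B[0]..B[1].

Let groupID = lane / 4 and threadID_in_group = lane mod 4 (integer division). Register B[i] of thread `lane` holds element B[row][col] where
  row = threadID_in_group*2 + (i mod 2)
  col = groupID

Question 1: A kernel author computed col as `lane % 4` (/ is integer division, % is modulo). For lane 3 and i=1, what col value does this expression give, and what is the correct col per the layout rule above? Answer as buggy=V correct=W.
`lane % 4`[3,1]->3
lane 3: g=0 (3/4), t=3 (3%4)
i=1: r=3*2+1=7, c=g=0
col: 3 vs 0

buggy=3 correct=0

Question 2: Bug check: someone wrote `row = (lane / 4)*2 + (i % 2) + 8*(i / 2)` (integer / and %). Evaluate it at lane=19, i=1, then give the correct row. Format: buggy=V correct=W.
`(lane / 4)*2 + (i % 2) + 8*(i / 2)`[19,1]=>9
lane 19=>19/4=4, 19 mod 4=3
i=1  r:2·3+1=>7  c:4
row: 9 vs 7

buggy=9 correct=7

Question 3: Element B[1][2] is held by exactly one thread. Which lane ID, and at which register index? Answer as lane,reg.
c:2=>grp=2  r:1=>tig=0,lo=1
L=2*4+0=8  i=1=1

8,1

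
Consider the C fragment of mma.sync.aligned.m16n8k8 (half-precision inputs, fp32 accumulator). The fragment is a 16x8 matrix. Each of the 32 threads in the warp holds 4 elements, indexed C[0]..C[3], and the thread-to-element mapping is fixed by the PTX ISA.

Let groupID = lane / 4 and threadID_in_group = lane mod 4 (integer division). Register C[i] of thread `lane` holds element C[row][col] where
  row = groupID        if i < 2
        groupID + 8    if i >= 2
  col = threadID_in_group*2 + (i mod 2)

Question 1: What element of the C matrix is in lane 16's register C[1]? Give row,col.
4,1

lane 16⇒16/4=4, 16 mod 4=0
i=1  r:4+0⇒4  c:2·0+1⇒1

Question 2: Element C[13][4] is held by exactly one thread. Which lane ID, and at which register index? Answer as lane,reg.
r: 13->gid=5,r8=1  c: 4->tid=2,i&1=0
L=5*4+2=22  i=1*2+0=2

22,2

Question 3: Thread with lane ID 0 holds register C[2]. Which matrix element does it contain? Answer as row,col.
0: G=0,T=0
[2] (0+8,0*2+0) = (8,0)

8,0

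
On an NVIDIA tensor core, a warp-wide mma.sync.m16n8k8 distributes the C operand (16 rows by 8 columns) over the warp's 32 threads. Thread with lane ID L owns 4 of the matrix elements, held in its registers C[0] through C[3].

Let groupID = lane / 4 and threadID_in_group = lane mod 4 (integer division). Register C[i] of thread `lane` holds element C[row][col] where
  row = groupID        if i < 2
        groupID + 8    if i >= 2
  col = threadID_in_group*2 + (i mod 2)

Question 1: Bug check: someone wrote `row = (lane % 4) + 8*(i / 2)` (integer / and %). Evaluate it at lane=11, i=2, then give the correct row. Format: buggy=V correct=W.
buggy=11 correct=10

`(lane % 4) + 8*(i / 2)`[11,2]->11
11: gid=2,tid=3
[2] (2+8,3*2+0) = (10,6)
row: 11 vs 10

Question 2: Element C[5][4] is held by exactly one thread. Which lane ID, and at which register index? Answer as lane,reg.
r:5=>grp=5,rB=0  c:4=>tig=2,lo=0
L=5*4+2=22  i=0*2+0=0

22,0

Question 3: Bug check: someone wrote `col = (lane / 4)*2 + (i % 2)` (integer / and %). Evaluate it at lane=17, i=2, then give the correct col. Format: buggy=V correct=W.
`(lane / 4)*2 + (i % 2)`[17,2]->8
lane 17->17/4=4, 17 mod 4=1
i=2  r:4+8->12  c:2·1+0->2
col: 8 vs 2

buggy=8 correct=2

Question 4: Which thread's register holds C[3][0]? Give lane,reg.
12,0

r=3⇒gr=3,Rb=0  c=0⇒th=0,odd=0
L=3*4+0=12  i=0*2+0=0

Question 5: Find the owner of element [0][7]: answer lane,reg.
r: 0->gid=0,r8=0  c: 7->tid=3,i&1=1
L=0*4+3=3  i=0*2+1=1

3,1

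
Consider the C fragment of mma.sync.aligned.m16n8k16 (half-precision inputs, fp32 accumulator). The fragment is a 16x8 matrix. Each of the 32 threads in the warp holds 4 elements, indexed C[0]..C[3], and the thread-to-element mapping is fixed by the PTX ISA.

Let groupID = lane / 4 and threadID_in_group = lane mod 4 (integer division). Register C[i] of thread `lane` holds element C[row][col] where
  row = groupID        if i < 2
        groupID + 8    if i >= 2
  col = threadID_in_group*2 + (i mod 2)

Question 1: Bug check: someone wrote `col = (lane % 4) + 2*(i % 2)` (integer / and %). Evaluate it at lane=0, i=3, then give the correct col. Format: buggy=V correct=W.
`(lane % 4) + 2*(i % 2)`[0,3]⇒2
lane 0⇒0/4=0, 0 mod 4=0
i=3  r:0+8⇒8  c:2·0+1⇒1
col: 2 vs 1

buggy=2 correct=1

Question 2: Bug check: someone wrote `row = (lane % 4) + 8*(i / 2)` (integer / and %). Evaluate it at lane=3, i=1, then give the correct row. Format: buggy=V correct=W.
`(lane % 4) + 8*(i / 2)`[3,1]⇒3
L=3⇒gr=3>>2=0, th=3&3=3
[1]⇒row 0+0=0  col 3·2+1=7
row: 3 vs 0

buggy=3 correct=0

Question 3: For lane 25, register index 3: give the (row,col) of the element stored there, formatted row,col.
14,3

25: gid=6,tid=1
[3] (6+8,1*2+1) = (14,3)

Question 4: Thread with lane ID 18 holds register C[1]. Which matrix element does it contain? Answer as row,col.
4,5

lane 18=>18/4=4, 18 mod 4=2
i=1  r:4+0=>4  c:2·2+1=>5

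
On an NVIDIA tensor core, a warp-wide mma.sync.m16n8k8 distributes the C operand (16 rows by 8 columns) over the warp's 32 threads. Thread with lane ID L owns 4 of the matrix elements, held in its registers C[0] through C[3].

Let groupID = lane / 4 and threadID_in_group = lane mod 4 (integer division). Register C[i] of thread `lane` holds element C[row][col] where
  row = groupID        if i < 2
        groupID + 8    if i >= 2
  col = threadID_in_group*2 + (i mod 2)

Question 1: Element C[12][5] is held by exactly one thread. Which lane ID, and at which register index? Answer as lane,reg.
18,3

r:12=>grp=4,rB=1  c:5=>tig=2,lo=1
L=4*4+2=18  i=1*2+1=3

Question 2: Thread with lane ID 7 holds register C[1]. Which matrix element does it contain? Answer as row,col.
lane 7⇒7/4=1, 7 mod 4=3
i=1  r:1+0⇒1  c:2·3+1⇒7

1,7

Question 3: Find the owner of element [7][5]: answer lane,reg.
r=7⇒gr=7,Rb=0  c=5⇒th=2,odd=1
L=7*4+2=30  i=0*2+1=1

30,1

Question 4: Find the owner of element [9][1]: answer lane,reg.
r=9⇒gr=1,Rb=1  c=1⇒th=0,odd=1
L=1*4+0=4  i=1*2+1=3

4,3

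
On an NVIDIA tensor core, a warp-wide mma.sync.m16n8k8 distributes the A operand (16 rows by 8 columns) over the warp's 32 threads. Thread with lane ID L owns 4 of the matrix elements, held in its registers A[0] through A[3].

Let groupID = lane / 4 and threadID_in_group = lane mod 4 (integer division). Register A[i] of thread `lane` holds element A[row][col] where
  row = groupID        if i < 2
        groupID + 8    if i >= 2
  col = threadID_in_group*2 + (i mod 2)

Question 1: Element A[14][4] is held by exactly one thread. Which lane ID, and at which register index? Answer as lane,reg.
26,2

r=14->g=6,rb=1  c=4->t=2,b0=0
L=6*4+2=26  i=1*2+0=2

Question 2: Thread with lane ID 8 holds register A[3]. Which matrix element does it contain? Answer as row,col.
10,1

lane 8→8/4=2, 8 mod 4=0
i=3  r:2+8→10  c:2·0+1→1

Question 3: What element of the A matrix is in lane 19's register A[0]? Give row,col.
lane 19->19/4=4, 19 mod 4=3
i=0  r:4+0->4  c:2·3+0->6

4,6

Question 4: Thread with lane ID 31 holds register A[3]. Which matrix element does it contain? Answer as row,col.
lane 31->31/4=7, 31 mod 4=3
i=3  r:7+8->15  c:2·3+1->7

15,7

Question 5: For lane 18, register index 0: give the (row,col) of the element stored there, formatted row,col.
4,4

18: grp=4,tig=2
[0] (4+0,2*2+0) = (4,4)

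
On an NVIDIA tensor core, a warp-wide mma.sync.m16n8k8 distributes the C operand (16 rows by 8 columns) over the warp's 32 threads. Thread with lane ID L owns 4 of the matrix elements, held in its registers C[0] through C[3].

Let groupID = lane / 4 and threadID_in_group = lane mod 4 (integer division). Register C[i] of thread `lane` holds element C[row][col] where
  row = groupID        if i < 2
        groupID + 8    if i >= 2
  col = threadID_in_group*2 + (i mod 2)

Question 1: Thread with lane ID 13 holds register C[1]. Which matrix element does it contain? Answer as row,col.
13: g=3,t=1
[1] (3+0,1*2+1) = (3,3)

3,3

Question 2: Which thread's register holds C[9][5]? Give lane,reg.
6,3

r: 9->gid=1,r8=1  c: 5->tid=2,i&1=1
L=1*4+2=6  i=1*2+1=3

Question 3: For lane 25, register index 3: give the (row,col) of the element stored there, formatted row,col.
14,3

lane 25→25/4=6, 25 mod 4=1
i=3  r:6+8→14  c:2·1+1→3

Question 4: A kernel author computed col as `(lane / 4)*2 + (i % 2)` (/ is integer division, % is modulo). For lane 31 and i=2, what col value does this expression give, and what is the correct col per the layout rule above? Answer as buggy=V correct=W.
`(lane / 4)*2 + (i % 2)`[31,2]→14
lane 31: G=7 (31/4), T=3 (31%4)
i=2: r=7+8=15, c=3*2+0=6
col: 14 vs 6

buggy=14 correct=6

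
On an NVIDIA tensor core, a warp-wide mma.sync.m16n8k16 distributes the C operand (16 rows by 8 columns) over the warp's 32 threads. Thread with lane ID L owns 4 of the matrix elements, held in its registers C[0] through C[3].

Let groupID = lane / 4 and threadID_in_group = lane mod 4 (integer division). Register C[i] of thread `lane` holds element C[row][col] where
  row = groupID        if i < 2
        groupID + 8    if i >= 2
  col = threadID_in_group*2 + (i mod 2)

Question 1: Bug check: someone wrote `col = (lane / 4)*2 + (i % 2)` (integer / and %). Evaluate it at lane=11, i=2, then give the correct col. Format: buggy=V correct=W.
buggy=4 correct=6

`(lane / 4)*2 + (i % 2)`[11,2]=>4
lane 11=>11/4=2, 11 mod 4=3
i=2  r:2+8=>10  c:2·3+0=>6
col: 4 vs 6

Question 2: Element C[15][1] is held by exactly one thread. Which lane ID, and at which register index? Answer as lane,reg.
28,3

r=15→G=7,rhi=1  c=1→T=0,p=1
L=7*4+0=28  i=1*2+1=3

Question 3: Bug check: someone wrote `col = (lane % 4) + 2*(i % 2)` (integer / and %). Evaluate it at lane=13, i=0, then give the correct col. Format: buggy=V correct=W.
buggy=1 correct=2

`(lane % 4) + 2*(i % 2)`[13,0]→1
lane 13: G=3 (13/4), T=1 (13%4)
i=0: r=3+0=3, c=1*2+0=2
col: 1 vs 2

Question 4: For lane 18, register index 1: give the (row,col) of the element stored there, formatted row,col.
4,5

L=18⇒gr=18>>2=4, th=18&3=2
[1]⇒row 4+0=4  col 2·2+1=5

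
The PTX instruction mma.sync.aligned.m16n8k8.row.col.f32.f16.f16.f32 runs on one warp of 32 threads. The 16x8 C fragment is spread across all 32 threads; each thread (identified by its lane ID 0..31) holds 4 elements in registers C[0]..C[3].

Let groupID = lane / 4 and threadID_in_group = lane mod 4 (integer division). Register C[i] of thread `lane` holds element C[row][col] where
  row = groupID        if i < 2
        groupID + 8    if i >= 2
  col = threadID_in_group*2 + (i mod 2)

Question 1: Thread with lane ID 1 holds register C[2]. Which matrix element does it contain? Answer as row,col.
lane 1: G=0 (1/4), T=1 (1%4)
i=2: r=0+8=8, c=1*2+0=2

8,2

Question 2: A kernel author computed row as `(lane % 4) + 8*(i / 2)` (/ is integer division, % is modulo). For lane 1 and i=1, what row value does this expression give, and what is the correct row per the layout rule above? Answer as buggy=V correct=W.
buggy=1 correct=0

`(lane % 4) + 8*(i / 2)`[1,1]->1
lane 1: gid=0 (1/4), tid=1 (1%4)
i=1: r=0+0=0, c=1*2+1=3
row: 1 vs 0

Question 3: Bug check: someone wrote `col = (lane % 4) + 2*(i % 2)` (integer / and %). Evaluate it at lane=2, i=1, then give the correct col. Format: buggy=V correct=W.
buggy=4 correct=5

`(lane % 4) + 2*(i % 2)`[2,1]→4
lane 2: G=0 (2/4), T=2 (2%4)
i=1: r=0+0=0, c=2*2+1=5
col: 4 vs 5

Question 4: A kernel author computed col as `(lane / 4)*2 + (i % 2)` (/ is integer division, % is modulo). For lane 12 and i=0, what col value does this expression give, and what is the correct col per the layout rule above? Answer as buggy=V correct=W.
`(lane / 4)*2 + (i % 2)`[12,0]→6
lane 12→12/4=3, 12 mod 4=0
i=0  r:3+0→3  c:2·0+0→0
col: 6 vs 0

buggy=6 correct=0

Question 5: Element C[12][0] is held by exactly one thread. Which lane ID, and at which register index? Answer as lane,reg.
r:12=>grp=4,rB=1  c:0=>tig=0,lo=0
L=4*4+0=16  i=1*2+0=2

16,2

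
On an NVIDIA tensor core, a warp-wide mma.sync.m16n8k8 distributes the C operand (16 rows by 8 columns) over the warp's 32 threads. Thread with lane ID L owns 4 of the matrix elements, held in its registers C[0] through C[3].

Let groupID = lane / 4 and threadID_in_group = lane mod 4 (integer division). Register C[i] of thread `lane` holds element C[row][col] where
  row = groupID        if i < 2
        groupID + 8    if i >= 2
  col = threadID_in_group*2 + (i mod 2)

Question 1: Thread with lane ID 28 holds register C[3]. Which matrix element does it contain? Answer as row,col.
lane 28: gid=7 (28/4), tid=0 (28%4)
i=3: r=7+8=15, c=0*2+1=1

15,1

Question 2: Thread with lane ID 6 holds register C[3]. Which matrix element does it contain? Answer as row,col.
6: grp=1,tig=2
[3] (1+8,2*2+1) = (9,5)

9,5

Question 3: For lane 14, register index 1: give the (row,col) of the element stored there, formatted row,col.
lane 14->14/4=3, 14 mod 4=2
i=1  r:3+0->3  c:2·2+1->5

3,5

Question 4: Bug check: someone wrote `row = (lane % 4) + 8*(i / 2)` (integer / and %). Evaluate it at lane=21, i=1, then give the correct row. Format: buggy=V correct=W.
buggy=1 correct=5

`(lane % 4) + 8*(i / 2)`[21,1]->1
21: gid=5,tid=1
[1] (5+0,1*2+1) = (5,3)
row: 1 vs 5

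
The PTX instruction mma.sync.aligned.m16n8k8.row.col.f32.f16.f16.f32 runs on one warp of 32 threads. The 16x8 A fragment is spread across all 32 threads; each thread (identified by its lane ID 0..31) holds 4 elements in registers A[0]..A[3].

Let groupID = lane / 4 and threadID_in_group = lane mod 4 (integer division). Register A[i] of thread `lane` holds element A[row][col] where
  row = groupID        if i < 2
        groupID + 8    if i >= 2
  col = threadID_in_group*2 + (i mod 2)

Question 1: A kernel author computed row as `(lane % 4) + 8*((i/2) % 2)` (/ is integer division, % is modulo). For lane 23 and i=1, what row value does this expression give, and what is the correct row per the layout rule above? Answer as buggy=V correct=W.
buggy=3 correct=5

`(lane % 4) + 8*((i/2) % 2)`[23,1]⇒3
lane 23⇒23/4=5, 23 mod 4=3
i=1  r:5+0⇒5  c:2·3+1⇒7
row: 3 vs 5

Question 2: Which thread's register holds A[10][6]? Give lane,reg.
r: 10->gid=2,r8=1  c: 6->tid=3,i&1=0
L=2*4+3=11  i=1*2+0=2

11,2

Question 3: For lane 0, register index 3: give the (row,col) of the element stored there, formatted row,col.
8,1

lane 0⇒0/4=0, 0 mod 4=0
i=3  r:0+8⇒8  c:2·0+1⇒1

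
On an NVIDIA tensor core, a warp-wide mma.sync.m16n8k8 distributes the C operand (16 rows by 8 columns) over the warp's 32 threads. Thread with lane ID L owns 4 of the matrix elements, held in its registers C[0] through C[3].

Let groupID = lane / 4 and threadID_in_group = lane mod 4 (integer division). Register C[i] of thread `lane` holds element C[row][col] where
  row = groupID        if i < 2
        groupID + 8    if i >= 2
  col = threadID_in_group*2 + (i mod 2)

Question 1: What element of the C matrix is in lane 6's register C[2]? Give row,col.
6: gr=1,th=2
[2] (1+8,2*2+0) = (9,4)

9,4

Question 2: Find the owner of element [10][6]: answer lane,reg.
r:10=>grp=2,rB=1  c:6=>tig=3,lo=0
L=2*4+3=11  i=1*2+0=2

11,2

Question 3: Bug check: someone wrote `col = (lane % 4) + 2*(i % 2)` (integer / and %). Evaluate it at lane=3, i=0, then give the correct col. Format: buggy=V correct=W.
`(lane % 4) + 2*(i % 2)`[3,0]→3
lane 3: G=0 (3/4), T=3 (3%4)
i=0: r=0+0=0, c=3*2+0=6
col: 3 vs 6

buggy=3 correct=6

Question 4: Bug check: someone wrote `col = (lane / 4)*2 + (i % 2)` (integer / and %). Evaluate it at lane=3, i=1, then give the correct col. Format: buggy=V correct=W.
buggy=1 correct=7

`(lane / 4)*2 + (i % 2)`[3,1]->1
L=3->g=3>>2=0, t=3&3=3
[1]->row 0+0=0  col 3·2+1=7
col: 1 vs 7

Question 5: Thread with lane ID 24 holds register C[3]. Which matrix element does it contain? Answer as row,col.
lane 24: g=6 (24/4), t=0 (24%4)
i=3: r=6+8=14, c=0*2+1=1

14,1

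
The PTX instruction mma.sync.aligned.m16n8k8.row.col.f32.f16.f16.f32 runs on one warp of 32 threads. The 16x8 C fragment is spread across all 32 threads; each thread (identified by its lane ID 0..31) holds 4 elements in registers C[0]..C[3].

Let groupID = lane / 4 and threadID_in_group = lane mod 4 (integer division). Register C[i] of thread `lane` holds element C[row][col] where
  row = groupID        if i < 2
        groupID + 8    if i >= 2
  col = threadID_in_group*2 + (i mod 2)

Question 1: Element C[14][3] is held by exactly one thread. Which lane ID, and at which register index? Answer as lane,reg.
r=14→G=6,rhi=1  c=3→T=1,p=1
L=6*4+1=25  i=1*2+1=3

25,3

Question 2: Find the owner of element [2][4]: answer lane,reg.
r: 2->gid=2,r8=0  c: 4->tid=2,i&1=0
L=2*4+2=10  i=0*2+0=0

10,0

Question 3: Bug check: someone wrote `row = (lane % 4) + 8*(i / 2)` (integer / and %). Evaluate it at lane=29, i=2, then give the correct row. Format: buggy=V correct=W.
buggy=9 correct=15

`(lane % 4) + 8*(i / 2)`[29,2]->9
L=29->g=29>>2=7, t=29&3=1
[2]->row 7+8=15  col 1·2+0=2
row: 9 vs 15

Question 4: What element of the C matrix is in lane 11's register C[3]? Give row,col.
L=11->g=11>>2=2, t=11&3=3
[3]->row 2+8=10  col 3·2+1=7

10,7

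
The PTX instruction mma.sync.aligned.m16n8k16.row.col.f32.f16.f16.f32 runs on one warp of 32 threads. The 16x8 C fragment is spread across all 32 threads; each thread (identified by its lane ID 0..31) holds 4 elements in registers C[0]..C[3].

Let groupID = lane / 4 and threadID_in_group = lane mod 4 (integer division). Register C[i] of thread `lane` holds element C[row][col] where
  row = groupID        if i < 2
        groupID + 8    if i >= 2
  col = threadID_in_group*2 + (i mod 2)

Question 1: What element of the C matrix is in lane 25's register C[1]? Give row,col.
L=25=>grp=25>>2=6, tig=25&3=1
[1]=>row 6+0=6  col 1·2+1=3

6,3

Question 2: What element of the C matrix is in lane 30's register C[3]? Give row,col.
15,5

lane 30=>30/4=7, 30 mod 4=2
i=3  r:7+8=>15  c:2·2+1=>5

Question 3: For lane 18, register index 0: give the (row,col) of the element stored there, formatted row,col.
L=18⇒gr=18>>2=4, th=18&3=2
[0]⇒row 4+0=4  col 2·2+0=4

4,4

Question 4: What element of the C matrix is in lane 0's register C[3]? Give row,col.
8,1

0: gid=0,tid=0
[3] (0+8,0*2+1) = (8,1)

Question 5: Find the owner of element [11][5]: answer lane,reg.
r: 11->gid=3,r8=1  c: 5->tid=2,i&1=1
L=3*4+2=14  i=1*2+1=3

14,3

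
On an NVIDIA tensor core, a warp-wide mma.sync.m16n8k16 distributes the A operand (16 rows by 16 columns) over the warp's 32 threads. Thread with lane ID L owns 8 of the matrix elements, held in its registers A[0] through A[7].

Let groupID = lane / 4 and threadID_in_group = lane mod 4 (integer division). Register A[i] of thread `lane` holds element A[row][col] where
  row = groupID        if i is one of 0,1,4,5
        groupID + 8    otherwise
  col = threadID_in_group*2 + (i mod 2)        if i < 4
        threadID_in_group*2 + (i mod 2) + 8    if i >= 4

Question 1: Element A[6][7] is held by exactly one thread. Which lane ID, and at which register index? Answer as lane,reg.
r=6⇒gr=6,Rb=0  c=7⇒Cb=0,th=3,odd=1
L=6*4+3=27  i=0*4+0*2+1=1

27,1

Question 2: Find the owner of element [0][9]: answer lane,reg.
0,5

r=0→G=0,rhi=0  c=9→chi=1,T=0,p=1
L=0*4+0=0  i=1*4+0*2+1=5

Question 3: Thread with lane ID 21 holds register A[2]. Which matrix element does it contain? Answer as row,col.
21: g=5,t=1
[2] (5+8,1*2+0+0) = (13,2)

13,2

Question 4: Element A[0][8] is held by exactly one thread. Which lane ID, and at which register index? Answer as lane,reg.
r=0⇒gr=0,Rb=0  c=8⇒Cb=1,th=0,odd=0
L=0*4+0=0  i=1*4+0*2+0=4

0,4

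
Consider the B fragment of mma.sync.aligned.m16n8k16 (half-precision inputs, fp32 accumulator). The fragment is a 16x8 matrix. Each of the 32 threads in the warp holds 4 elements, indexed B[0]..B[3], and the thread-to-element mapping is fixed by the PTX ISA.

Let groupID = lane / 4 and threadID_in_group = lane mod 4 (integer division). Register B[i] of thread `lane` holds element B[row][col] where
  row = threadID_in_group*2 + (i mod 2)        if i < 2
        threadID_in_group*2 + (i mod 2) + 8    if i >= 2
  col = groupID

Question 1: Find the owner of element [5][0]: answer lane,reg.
2,1

c=0⇒gr=0  r=5⇒Rb=0,th=2,odd=1
L=0*4+2=2  i=0*2+1=1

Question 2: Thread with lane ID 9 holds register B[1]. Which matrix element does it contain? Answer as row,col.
3,2

lane 9->9/4=2, 9 mod 4=1
i=1  r:2·1+1+0->3  c:2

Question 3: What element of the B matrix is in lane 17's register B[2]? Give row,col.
10,4

17: G=4,T=1
[2] (1*2+0+8,4) = (10,4)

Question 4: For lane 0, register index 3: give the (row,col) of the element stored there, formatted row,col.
lane 0→0/4=0, 0 mod 4=0
i=3  r:2·0+1+8→9  c:0

9,0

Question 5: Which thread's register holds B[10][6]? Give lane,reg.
c=6⇒gr=6  r=10⇒Rb=1,th=1,odd=0
L=6*4+1=25  i=1*2+0=2

25,2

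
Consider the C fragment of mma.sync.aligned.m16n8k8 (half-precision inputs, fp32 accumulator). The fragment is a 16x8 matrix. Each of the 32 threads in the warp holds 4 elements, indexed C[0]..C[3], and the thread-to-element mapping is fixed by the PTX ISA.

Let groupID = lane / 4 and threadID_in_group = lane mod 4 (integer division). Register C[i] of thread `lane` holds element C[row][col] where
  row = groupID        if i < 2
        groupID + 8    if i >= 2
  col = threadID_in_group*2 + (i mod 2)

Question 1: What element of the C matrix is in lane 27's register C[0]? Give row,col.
L=27⇒gr=27>>2=6, th=27&3=3
[0]⇒row 6+0=6  col 3·2+0=6

6,6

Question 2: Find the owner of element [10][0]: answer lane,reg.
8,2

r=10->g=2,rb=1  c=0->t=0,b0=0
L=2*4+0=8  i=1*2+0=2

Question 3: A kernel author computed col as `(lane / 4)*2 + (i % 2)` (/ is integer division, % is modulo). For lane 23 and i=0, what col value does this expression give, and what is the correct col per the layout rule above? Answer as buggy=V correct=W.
`(lane / 4)*2 + (i % 2)`[23,0]->10
23: g=5,t=3
[0] (5+0,3*2+0) = (5,6)
col: 10 vs 6

buggy=10 correct=6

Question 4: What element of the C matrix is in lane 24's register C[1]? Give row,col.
L=24⇒gr=24>>2=6, th=24&3=0
[1]⇒row 6+0=6  col 0·2+1=1

6,1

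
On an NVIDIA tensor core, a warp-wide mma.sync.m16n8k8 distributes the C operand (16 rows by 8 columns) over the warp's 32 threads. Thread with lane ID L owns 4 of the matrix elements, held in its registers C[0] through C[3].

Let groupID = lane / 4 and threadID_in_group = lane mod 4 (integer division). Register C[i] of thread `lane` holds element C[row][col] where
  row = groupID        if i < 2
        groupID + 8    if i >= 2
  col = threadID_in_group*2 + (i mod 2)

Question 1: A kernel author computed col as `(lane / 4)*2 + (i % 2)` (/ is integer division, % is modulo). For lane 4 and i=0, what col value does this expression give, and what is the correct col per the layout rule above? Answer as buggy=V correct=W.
buggy=2 correct=0

`(lane / 4)*2 + (i % 2)`[4,0]->2
lane 4->4/4=1, 4 mod 4=0
i=0  r:1+0->1  c:2·0+0->0
col: 2 vs 0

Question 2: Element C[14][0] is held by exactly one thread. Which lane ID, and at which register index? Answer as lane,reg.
r=14->g=6,rb=1  c=0->t=0,b0=0
L=6*4+0=24  i=1*2+0=2

24,2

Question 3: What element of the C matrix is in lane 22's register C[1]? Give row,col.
5,5

22: grp=5,tig=2
[1] (5+0,2*2+1) = (5,5)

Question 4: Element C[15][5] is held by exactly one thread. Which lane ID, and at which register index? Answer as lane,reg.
30,3

r=15⇒gr=7,Rb=1  c=5⇒th=2,odd=1
L=7*4+2=30  i=1*2+1=3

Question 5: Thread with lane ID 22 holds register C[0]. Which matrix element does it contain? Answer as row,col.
lane 22: gr=5 (22/4), th=2 (22%4)
i=0: r=5+0=5, c=2*2+0=4

5,4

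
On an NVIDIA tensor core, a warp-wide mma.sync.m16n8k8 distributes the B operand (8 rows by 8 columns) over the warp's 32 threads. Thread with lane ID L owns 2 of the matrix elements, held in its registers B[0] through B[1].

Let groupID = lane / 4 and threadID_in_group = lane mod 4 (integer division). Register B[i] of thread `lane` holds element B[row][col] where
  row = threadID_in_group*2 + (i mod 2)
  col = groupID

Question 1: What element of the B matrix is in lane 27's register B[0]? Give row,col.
27: g=6,t=3
[0] (3*2+0,6) = (6,6)

6,6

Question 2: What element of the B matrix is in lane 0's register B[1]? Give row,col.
1,0

0: g=0,t=0
[1] (0*2+1,0) = (1,0)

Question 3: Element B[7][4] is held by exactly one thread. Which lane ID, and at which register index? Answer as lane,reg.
c=4⇒gr=4  r=7⇒th=3,odd=1
L=4*4+3=19  i=1=1

19,1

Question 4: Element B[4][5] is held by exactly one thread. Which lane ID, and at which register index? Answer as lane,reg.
22,0

c=5->g=5  r=4->t=2,b0=0
L=5*4+2=22  i=0=0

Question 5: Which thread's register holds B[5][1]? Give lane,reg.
c=1⇒gr=1  r=5⇒th=2,odd=1
L=1*4+2=6  i=1=1

6,1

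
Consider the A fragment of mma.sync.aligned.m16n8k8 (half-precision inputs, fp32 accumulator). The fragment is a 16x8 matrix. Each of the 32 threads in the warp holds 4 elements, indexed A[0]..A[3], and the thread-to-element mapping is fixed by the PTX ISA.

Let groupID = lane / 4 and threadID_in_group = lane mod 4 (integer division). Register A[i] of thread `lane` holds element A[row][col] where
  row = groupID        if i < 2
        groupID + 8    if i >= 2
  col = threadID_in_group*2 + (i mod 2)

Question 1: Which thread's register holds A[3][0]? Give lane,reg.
12,0

r=3->g=3,rb=0  c=0->t=0,b0=0
L=3*4+0=12  i=0*2+0=0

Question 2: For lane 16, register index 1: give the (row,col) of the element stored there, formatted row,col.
4,1

L=16→G=16>>2=4, T=16&3=0
[1]→row 4+0=4  col 0·2+1=1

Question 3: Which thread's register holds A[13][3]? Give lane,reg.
r=13⇒gr=5,Rb=1  c=3⇒th=1,odd=1
L=5*4+1=21  i=1*2+1=3

21,3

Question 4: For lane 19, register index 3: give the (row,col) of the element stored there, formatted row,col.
12,7

19: gid=4,tid=3
[3] (4+8,3*2+1) = (12,7)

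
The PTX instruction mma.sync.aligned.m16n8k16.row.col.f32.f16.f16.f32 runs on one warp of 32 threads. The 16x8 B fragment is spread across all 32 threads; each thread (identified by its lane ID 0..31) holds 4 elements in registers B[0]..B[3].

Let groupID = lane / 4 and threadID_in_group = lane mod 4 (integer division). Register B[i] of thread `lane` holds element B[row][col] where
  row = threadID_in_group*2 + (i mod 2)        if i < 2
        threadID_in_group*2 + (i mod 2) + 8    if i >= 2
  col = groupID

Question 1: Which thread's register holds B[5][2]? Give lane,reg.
c=2⇒gr=2  r=5⇒Rb=0,th=2,odd=1
L=2*4+2=10  i=0*2+1=1

10,1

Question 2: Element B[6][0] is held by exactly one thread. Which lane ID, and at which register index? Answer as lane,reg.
3,0

c=0→G=0  r=6→rhi=0,T=3,p=0
L=0*4+3=3  i=0*2+0=0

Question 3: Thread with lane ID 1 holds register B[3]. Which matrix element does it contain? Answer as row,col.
lane 1⇒1/4=0, 1 mod 4=1
i=3  r:2·1+1+8⇒11  c:0

11,0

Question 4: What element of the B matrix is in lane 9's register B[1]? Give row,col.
3,2

lane 9: gid=2 (9/4), tid=1 (9%4)
i=1: r=1*2+1+0=3, c=gid=2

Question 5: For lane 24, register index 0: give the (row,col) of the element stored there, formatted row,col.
24: G=6,T=0
[0] (0*2+0+0,6) = (0,6)

0,6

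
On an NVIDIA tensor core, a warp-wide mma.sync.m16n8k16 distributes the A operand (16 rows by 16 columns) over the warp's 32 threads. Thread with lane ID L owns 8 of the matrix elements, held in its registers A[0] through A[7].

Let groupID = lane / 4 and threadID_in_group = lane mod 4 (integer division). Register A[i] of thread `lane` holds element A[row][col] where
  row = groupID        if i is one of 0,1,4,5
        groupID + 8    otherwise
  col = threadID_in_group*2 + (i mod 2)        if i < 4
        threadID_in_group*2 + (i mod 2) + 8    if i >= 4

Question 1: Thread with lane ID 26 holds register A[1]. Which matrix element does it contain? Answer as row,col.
26: gid=6,tid=2
[1] (6+0,2*2+1+0) = (6,5)

6,5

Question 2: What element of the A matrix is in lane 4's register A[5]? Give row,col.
lane 4: gid=1 (4/4), tid=0 (4%4)
i=5: r=1+0=1, c=0*2+1+8=9

1,9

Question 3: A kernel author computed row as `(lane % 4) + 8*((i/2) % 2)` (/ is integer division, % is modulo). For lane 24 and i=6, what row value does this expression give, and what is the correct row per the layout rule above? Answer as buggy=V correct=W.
`(lane % 4) + 8*((i/2) % 2)`[24,6]=>8
24: grp=6,tig=0
[6] (6+8,0*2+0+8) = (14,8)
row: 8 vs 14

buggy=8 correct=14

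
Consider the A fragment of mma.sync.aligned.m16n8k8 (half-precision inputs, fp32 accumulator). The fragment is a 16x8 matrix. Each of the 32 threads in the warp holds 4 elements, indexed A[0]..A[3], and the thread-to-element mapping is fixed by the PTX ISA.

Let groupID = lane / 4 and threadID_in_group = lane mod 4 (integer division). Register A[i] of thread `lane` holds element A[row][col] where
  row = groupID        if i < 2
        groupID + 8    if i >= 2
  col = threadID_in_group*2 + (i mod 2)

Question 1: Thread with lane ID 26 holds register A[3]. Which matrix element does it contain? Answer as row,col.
L=26=>grp=26>>2=6, tig=26&3=2
[3]=>row 6+8=14  col 2·2+1=5

14,5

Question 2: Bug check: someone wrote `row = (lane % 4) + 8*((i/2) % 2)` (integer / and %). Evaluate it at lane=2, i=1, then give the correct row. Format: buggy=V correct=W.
`(lane % 4) + 8*((i/2) % 2)`[2,1]->2
lane 2->2/4=0, 2 mod 4=2
i=1  r:0+0->0  c:2·2+1->5
row: 2 vs 0

buggy=2 correct=0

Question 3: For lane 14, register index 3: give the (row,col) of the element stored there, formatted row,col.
11,5

lane 14: gr=3 (14/4), th=2 (14%4)
i=3: r=3+8=11, c=2*2+1=5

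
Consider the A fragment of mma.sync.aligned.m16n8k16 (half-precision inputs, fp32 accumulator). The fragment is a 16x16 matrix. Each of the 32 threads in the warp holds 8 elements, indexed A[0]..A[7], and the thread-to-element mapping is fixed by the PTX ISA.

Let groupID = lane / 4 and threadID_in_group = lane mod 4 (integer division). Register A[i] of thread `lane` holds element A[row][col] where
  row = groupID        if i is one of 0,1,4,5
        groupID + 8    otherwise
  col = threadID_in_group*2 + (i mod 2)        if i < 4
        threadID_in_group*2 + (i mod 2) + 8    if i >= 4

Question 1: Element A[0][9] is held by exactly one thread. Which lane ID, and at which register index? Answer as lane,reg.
0,5

r=0⇒gr=0,Rb=0  c=9⇒Cb=1,th=0,odd=1
L=0*4+0=0  i=1*4+0*2+1=5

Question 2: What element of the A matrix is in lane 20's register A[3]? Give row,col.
L=20->g=20>>2=5, t=20&3=0
[3]->row 5+8=13  col 0·2+1+0=1

13,1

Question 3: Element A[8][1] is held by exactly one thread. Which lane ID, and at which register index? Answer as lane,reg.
r=8⇒gr=0,Rb=1  c=1⇒Cb=0,th=0,odd=1
L=0*4+0=0  i=0*4+1*2+1=3

0,3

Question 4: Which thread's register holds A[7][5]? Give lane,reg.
30,1

r: 7->gid=7,r8=0  c: 5->c8=0,tid=2,i&1=1
L=7*4+2=30  i=0*4+0*2+1=1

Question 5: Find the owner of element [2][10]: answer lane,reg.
r:2=>grp=2,rB=0  c:10=>cB=1,tig=1,lo=0
L=2*4+1=9  i=1*4+0*2+0=4

9,4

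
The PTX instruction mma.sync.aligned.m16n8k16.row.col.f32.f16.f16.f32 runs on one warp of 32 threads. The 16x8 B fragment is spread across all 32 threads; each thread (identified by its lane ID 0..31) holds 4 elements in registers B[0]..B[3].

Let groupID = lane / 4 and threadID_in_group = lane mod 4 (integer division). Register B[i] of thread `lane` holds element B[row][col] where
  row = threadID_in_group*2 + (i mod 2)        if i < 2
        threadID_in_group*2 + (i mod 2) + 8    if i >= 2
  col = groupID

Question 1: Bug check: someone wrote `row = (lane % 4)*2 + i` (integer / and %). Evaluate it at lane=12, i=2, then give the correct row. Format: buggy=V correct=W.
`(lane % 4)*2 + i`[12,2]⇒2
lane 12: gr=3 (12/4), th=0 (12%4)
i=2: r=0*2+0+8=8, c=gr=3
row: 2 vs 8

buggy=2 correct=8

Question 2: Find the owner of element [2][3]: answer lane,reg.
13,0

c=3⇒gr=3  r=2⇒Rb=0,th=1,odd=0
L=3*4+1=13  i=0*2+0=0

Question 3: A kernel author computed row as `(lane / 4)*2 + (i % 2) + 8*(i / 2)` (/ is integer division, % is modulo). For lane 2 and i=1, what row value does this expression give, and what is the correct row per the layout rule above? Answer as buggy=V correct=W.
`(lane / 4)*2 + (i % 2) + 8*(i / 2)`[2,1]->1
lane 2->2/4=0, 2 mod 4=2
i=1  r:2·2+1+0->5  c:0
row: 1 vs 5

buggy=1 correct=5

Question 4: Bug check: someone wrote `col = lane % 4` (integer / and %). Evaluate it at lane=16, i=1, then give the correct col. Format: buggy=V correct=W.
`lane % 4`[16,1]⇒0
lane 16⇒16/4=4, 16 mod 4=0
i=1  r:2·0+1+0⇒1  c:4
col: 0 vs 4

buggy=0 correct=4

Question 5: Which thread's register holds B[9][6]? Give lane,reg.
24,3

c=6→G=6  r=9→rhi=1,T=0,p=1
L=6*4+0=24  i=1*2+1=3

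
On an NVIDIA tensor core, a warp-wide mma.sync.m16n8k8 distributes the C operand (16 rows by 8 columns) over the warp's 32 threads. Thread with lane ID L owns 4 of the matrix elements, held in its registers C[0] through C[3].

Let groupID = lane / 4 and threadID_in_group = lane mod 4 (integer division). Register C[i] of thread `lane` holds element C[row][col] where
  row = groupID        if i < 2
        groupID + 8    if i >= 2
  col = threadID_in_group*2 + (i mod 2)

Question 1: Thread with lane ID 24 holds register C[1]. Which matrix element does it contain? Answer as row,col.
lane 24: gid=6 (24/4), tid=0 (24%4)
i=1: r=6+0=6, c=0*2+1=1

6,1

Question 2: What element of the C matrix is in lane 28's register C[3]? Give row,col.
L=28=>grp=28>>2=7, tig=28&3=0
[3]=>row 7+8=15  col 0·2+1=1

15,1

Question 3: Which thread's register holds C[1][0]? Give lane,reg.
r: 1->gid=1,r8=0  c: 0->tid=0,i&1=0
L=1*4+0=4  i=0*2+0=0

4,0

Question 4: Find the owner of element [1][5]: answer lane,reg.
6,1

r=1->g=1,rb=0  c=5->t=2,b0=1
L=1*4+2=6  i=0*2+1=1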